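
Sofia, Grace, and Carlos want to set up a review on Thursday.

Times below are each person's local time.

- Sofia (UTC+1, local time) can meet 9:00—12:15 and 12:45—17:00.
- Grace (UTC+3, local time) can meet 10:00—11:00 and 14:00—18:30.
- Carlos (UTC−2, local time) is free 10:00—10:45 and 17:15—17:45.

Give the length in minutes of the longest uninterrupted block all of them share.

Sofia → UTC: 08:00–11:15, 11:45–16:00.
Grace → UTC: 07:00–08:00, 11:00–15:30.
Carlos → UTC: 12:00–12:45, 19:15–19:45.
Sofia ∩ Grace: 11:00–11:15, 11:45–15:30.
Sofia ∩ Grace ∩ Carlos: 12:00–12:45.
Single common window of 45 minutes.

45 minutes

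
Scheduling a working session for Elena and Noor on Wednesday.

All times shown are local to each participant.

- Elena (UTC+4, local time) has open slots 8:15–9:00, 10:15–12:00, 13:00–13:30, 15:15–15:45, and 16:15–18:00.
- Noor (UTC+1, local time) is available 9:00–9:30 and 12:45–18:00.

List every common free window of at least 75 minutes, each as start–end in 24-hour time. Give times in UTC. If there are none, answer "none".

12:15–14:00

Elena → UTC: 04:15–05:00, 06:15–08:00, 09:00–09:30, 11:15–11:45, 12:15–14:00.
Noor → UTC: 08:00–08:30, 11:45–17:00.
Elena ∩ Noor: 12:15–14:00.
Windows ≥ 75 min: 12:15–14:00.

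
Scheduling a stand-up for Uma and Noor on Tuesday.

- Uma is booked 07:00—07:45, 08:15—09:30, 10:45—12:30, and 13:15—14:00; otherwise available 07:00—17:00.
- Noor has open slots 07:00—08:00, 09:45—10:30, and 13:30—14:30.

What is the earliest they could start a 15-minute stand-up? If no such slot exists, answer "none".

07:45

Uma free within 07:00–17:00: 07:45–08:15, 09:30–10:45, 12:30–13:15, 14:00–17:00.
Uma ∩ Noor: 07:45–08:00, 09:45–10:30, 14:00–14:30.
Windows ≥ 15 min: 07:45–08:00, 09:45–10:30, 14:00–14:30.
Earliest such window starts at 07:45.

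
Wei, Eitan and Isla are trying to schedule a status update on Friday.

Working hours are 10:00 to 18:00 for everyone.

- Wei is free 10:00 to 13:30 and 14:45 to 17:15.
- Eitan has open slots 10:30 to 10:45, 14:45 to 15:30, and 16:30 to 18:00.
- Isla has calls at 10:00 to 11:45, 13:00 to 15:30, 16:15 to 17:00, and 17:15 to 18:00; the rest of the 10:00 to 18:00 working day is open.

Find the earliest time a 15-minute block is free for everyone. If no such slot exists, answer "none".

Isla free within 10:00–18:00: 11:45–13:00, 15:30–16:15, 17:00–17:15.
Wei ∩ Eitan: 10:30–10:45, 14:45–15:30, 16:30–17:15.
Wei ∩ Eitan ∩ Isla: 17:00–17:15.
Windows ≥ 15 min: 17:00–17:15.
Earliest such window starts at 17:00.

17:00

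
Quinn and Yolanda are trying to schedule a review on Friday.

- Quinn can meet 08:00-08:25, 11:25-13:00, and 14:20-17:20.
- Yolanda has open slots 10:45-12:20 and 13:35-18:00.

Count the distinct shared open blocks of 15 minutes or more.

2

Quinn ∩ Yolanda: 11:25–12:20, 14:20–17:20.
Windows ≥ 15 min: 11:25–12:20, 14:20–17:20.
That's 2 windows.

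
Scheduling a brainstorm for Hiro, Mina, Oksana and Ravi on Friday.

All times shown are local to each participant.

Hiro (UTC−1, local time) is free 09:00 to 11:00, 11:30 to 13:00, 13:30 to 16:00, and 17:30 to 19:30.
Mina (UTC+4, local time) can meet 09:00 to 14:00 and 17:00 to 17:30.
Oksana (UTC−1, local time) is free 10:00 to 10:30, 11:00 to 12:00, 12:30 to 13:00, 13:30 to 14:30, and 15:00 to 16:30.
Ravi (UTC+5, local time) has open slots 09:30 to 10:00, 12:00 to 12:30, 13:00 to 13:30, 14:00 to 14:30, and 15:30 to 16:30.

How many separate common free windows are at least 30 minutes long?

Hiro → UTC: 10:00–12:00, 12:30–14:00, 14:30–17:00, 18:30–20:30.
Mina → UTC: 05:00–10:00, 13:00–13:30.
Oksana → UTC: 11:00–11:30, 12:00–13:00, 13:30–14:00, 14:30–15:30, 16:00–17:30.
Ravi → UTC: 04:30–05:00, 07:00–07:30, 08:00–08:30, 09:00–09:30, 10:30–11:30.
Hiro ∩ Mina: 13:00–13:30.
Hiro ∩ Mina ∩ Oksana: (none).
Hiro ∩ Mina ∩ Oksana ∩ Ravi: (none).
Windows ≥ 30 min: (none).
That's 0 windows.

0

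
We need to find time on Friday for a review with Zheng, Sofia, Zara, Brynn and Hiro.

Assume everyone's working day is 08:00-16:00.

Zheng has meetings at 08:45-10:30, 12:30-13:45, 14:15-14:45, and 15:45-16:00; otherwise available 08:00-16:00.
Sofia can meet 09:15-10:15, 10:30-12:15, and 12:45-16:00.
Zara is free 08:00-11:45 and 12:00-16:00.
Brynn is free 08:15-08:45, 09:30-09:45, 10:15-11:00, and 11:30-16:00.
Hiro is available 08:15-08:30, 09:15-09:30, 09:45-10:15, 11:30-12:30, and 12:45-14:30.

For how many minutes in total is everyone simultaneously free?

60 minutes

Zheng free within 08:00–16:00: 08:00–08:45, 10:30–12:30, 13:45–14:15, 14:45–15:45.
Zheng ∩ Sofia: 10:30–12:15, 13:45–14:15, 14:45–15:45.
Zheng ∩ Sofia ∩ Zara: 10:30–11:45, 12:00–12:15, 13:45–14:15, 14:45–15:45.
Zheng ∩ Sofia ∩ Zara ∩ Brynn: 10:30–11:00, 11:30–11:45, 12:00–12:15, 13:45–14:15, 14:45–15:45.
Zheng ∩ Sofia ∩ Zara ∩ Brynn ∩ Hiro: 11:30–11:45, 12:00–12:15, 13:45–14:15.
Total common minutes: 15 + 15 + 30 = 60.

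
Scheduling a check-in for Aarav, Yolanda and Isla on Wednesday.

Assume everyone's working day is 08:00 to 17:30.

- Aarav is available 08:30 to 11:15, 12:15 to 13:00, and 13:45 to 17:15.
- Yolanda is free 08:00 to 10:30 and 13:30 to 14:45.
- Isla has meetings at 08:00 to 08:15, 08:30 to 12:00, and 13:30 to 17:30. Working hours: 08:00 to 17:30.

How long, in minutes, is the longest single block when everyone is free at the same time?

0 minutes

Isla free within 08:00–17:30: 08:15–08:30, 12:00–13:30.
Aarav ∩ Yolanda: 08:30–10:30, 13:45–14:45.
Aarav ∩ Yolanda ∩ Isla: (none).
No common window.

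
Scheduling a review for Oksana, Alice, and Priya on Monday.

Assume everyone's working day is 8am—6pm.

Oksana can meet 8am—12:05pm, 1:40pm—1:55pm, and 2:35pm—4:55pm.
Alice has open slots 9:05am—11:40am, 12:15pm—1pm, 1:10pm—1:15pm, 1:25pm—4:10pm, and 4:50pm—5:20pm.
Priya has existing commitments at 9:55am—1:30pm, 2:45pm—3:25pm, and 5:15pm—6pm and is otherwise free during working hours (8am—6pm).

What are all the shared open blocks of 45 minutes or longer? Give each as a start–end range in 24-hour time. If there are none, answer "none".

09:05–09:55, 15:25–16:10

Priya free within 08:00–18:00: 08:00–09:55, 13:30–14:45, 15:25–17:15.
Oksana ∩ Alice: 09:05–11:40, 13:40–13:55, 14:35–16:10, 16:50–16:55.
Oksana ∩ Alice ∩ Priya: 09:05–09:55, 13:40–13:55, 14:35–14:45, 15:25–16:10, 16:50–16:55.
Windows ≥ 45 min: 09:05–09:55, 15:25–16:10.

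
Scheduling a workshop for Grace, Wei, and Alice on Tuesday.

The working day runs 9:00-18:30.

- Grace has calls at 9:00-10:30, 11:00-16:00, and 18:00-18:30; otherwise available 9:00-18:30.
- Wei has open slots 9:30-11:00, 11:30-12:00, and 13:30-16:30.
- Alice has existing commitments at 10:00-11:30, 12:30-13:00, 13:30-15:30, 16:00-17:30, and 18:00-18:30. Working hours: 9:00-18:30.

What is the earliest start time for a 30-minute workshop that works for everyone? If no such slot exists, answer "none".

Grace free within 09:00–18:30: 10:30–11:00, 16:00–18:00.
Alice free within 09:00–18:30: 09:00–10:00, 11:30–12:30, 13:00–13:30, 15:30–16:00, 17:30–18:00.
Grace ∩ Wei: 10:30–11:00, 16:00–16:30.
Grace ∩ Wei ∩ Alice: (none).
Windows ≥ 30 min: (none).

none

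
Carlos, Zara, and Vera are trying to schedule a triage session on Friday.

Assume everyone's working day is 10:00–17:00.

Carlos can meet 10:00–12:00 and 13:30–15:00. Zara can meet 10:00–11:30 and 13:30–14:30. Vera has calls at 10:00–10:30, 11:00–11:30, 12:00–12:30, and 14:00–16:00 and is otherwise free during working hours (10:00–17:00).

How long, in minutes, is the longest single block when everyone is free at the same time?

30 minutes

Vera free within 10:00–17:00: 10:30–11:00, 11:30–12:00, 12:30–14:00, 16:00–17:00.
Carlos ∩ Zara: 10:00–11:30, 13:30–14:30.
Carlos ∩ Zara ∩ Vera: 10:30–11:00, 13:30–14:00.
Common window lengths: 30, 30 min; longest is 30.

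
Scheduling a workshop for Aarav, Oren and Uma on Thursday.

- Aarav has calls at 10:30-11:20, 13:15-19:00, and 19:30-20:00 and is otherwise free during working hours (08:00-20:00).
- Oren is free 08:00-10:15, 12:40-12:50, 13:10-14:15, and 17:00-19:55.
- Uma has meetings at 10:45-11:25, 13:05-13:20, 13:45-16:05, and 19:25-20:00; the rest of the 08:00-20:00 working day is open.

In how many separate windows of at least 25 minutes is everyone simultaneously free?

Aarav free within 08:00–20:00: 08:00–10:30, 11:20–13:15, 19:00–19:30.
Uma free within 08:00–20:00: 08:00–10:45, 11:25–13:05, 13:20–13:45, 16:05–19:25.
Aarav ∩ Oren: 08:00–10:15, 12:40–12:50, 13:10–13:15, 19:00–19:30.
Aarav ∩ Oren ∩ Uma: 08:00–10:15, 12:40–12:50, 19:00–19:25.
Windows ≥ 25 min: 08:00–10:15, 19:00–19:25.
That's 2 windows.

2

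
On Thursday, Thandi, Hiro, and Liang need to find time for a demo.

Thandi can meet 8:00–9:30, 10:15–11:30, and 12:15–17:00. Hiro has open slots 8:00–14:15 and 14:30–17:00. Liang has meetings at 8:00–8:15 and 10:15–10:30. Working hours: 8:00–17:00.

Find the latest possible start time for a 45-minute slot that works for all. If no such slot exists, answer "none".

16:15

Liang free within 08:00–17:00: 08:15–10:15, 10:30–17:00.
Thandi ∩ Hiro: 08:00–09:30, 10:15–11:30, 12:15–14:15, 14:30–17:00.
Thandi ∩ Hiro ∩ Liang: 08:15–09:30, 10:30–11:30, 12:15–14:15, 14:30–17:00.
Windows ≥ 45 min: 08:15–09:30, 10:30–11:30, 12:15–14:15, 14:30–17:00.
Latest start in the last window 14:30–17:00 is 17:00 − 45 min = 16:15.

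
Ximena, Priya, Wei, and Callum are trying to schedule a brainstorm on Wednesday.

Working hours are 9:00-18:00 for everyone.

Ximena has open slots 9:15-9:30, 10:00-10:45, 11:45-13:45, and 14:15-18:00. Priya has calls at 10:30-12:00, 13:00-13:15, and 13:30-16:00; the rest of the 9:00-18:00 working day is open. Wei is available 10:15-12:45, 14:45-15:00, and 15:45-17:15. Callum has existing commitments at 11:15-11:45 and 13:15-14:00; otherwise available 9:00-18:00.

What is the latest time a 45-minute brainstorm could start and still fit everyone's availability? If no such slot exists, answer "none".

16:30

Priya free within 09:00–18:00: 09:00–10:30, 12:00–13:00, 13:15–13:30, 16:00–18:00.
Callum free within 09:00–18:00: 09:00–11:15, 11:45–13:15, 14:00–18:00.
Ximena ∩ Priya: 09:15–09:30, 10:00–10:30, 12:00–13:00, 13:15–13:30, 16:00–18:00.
Ximena ∩ Priya ∩ Wei: 10:15–10:30, 12:00–12:45, 16:00–17:15.
Ximena ∩ Priya ∩ Wei ∩ Callum: 10:15–10:30, 12:00–12:45, 16:00–17:15.
Windows ≥ 45 min: 12:00–12:45, 16:00–17:15.
Latest start in the last window 16:00–17:15 is 17:15 − 45 min = 16:30.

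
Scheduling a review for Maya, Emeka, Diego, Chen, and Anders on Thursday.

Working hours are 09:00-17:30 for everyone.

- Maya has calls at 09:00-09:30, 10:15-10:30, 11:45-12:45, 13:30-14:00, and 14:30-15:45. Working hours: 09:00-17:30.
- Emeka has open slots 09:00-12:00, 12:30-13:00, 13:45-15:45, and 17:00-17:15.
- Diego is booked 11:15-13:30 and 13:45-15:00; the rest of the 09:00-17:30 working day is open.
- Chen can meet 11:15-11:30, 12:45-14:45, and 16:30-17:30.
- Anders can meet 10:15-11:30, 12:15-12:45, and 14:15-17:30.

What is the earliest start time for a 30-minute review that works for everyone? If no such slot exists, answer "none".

Maya free within 09:00–17:30: 09:30–10:15, 10:30–11:45, 12:45–13:30, 14:00–14:30, 15:45–17:30.
Diego free within 09:00–17:30: 09:00–11:15, 13:30–13:45, 15:00–17:30.
Maya ∩ Emeka: 09:30–10:15, 10:30–11:45, 12:45–13:00, 14:00–14:30, 17:00–17:15.
Maya ∩ Emeka ∩ Diego: 09:30–10:15, 10:30–11:15, 17:00–17:15.
Maya ∩ Emeka ∩ Diego ∩ Chen: 17:00–17:15.
Maya ∩ Emeka ∩ Diego ∩ Chen ∩ Anders: 17:00–17:15.
Windows ≥ 30 min: (none).

none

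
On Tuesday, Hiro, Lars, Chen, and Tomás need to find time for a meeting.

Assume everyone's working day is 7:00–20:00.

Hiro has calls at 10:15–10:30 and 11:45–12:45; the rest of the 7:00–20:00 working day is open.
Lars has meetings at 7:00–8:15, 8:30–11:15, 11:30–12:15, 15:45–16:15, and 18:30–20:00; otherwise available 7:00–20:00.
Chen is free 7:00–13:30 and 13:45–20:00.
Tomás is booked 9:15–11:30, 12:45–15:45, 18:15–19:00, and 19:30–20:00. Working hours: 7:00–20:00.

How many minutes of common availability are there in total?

Hiro free within 07:00–20:00: 07:00–10:15, 10:30–11:45, 12:45–20:00.
Lars free within 07:00–20:00: 08:15–08:30, 11:15–11:30, 12:15–15:45, 16:15–18:30.
Tomás free within 07:00–20:00: 07:00–09:15, 11:30–12:45, 15:45–18:15, 19:00–19:30.
Hiro ∩ Lars: 08:15–08:30, 11:15–11:30, 12:45–15:45, 16:15–18:30.
Hiro ∩ Lars ∩ Chen: 08:15–08:30, 11:15–11:30, 12:45–13:30, 13:45–15:45, 16:15–18:30.
Hiro ∩ Lars ∩ Chen ∩ Tomás: 08:15–08:30, 16:15–18:15.
Total common minutes: 15 + 120 = 135.

135 minutes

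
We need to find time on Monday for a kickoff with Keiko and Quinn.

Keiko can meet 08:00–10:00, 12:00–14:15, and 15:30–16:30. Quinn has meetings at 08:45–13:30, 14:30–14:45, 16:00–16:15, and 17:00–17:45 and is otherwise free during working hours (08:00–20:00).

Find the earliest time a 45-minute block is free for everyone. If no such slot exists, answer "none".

08:00

Quinn free within 08:00–20:00: 08:00–08:45, 13:30–14:30, 14:45–16:00, 16:15–17:00, 17:45–20:00.
Keiko ∩ Quinn: 08:00–08:45, 13:30–14:15, 15:30–16:00, 16:15–16:30.
Windows ≥ 45 min: 08:00–08:45, 13:30–14:15.
Earliest such window starts at 08:00.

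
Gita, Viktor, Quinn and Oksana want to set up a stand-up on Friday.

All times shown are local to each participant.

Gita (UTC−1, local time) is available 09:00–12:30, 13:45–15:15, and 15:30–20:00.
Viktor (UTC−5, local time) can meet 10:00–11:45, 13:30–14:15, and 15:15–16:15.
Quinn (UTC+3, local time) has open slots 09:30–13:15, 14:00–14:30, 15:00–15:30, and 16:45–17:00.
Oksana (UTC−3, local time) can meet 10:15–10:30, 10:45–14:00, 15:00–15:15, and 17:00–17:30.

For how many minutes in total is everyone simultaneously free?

Gita → UTC: 10:00–13:30, 14:45–16:15, 16:30–21:00.
Viktor → UTC: 15:00–16:45, 18:30–19:15, 20:15–21:15.
Quinn → UTC: 06:30–10:15, 11:00–11:30, 12:00–12:30, 13:45–14:00.
Oksana → UTC: 13:15–13:30, 13:45–17:00, 18:00–18:15, 20:00–20:30.
Gita ∩ Viktor: 15:00–16:15, 16:30–16:45, 18:30–19:15, 20:15–21:00.
Gita ∩ Viktor ∩ Quinn: (none).
Gita ∩ Viktor ∩ Quinn ∩ Oksana: (none).
Total common minutes: 0.

0 minutes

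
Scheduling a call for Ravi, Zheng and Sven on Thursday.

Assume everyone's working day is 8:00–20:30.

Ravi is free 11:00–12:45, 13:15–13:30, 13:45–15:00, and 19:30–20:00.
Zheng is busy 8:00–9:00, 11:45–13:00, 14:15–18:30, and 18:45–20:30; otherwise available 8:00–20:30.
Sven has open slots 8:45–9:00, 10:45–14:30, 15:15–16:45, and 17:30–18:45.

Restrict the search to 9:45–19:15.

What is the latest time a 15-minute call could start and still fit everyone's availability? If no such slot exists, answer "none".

14:00

Zheng free within 08:00–20:30: 09:00–11:45, 13:00–14:15, 18:30–18:45.
Ravi ∩ Zheng: 11:00–11:45, 13:15–13:30, 13:45–14:15.
Ravi ∩ Zheng ∩ Sven: 11:00–11:45, 13:15–13:30, 13:45–14:15.
Restricted to 09:45–19:15: 11:00–11:45, 13:15–13:30, 13:45–14:15.
Windows ≥ 15 min: 11:00–11:45, 13:15–13:30, 13:45–14:15.
Latest start in the last window 13:45–14:15 is 14:15 − 15 min = 14:00.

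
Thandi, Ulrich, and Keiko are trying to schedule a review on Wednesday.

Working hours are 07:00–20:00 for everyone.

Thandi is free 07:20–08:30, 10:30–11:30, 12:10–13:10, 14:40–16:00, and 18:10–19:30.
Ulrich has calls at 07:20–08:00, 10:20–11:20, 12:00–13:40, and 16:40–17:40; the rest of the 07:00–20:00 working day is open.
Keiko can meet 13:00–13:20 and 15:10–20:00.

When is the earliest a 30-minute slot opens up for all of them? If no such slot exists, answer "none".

Ulrich free within 07:00–20:00: 07:00–07:20, 08:00–10:20, 11:20–12:00, 13:40–16:40, 17:40–20:00.
Thandi ∩ Ulrich: 08:00–08:30, 11:20–11:30, 14:40–16:00, 18:10–19:30.
Thandi ∩ Ulrich ∩ Keiko: 15:10–16:00, 18:10–19:30.
Windows ≥ 30 min: 15:10–16:00, 18:10–19:30.
Earliest such window starts at 15:10.

15:10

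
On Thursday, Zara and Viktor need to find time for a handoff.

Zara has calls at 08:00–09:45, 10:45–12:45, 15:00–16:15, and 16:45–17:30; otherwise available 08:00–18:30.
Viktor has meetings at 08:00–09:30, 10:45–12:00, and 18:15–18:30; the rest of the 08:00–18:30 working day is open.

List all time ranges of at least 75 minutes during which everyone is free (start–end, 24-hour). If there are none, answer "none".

12:45–15:00

Zara free within 08:00–18:30: 09:45–10:45, 12:45–15:00, 16:15–16:45, 17:30–18:30.
Viktor free within 08:00–18:30: 09:30–10:45, 12:00–18:15.
Zara ∩ Viktor: 09:45–10:45, 12:45–15:00, 16:15–16:45, 17:30–18:15.
Windows ≥ 75 min: 12:45–15:00.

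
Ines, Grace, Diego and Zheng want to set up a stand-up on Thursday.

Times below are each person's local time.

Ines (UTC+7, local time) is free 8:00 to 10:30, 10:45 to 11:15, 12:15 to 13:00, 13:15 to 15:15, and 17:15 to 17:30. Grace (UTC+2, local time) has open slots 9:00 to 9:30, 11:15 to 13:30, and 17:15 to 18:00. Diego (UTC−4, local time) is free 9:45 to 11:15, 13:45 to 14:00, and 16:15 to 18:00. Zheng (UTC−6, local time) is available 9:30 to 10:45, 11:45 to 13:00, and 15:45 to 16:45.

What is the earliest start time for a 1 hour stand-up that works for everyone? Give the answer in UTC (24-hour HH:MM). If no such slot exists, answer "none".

Ines → UTC: 01:00–03:30, 03:45–04:15, 05:15–06:00, 06:15–08:15, 10:15–10:30.
Grace → UTC: 07:00–07:30, 09:15–11:30, 15:15–16:00.
Diego → UTC: 13:45–15:15, 17:45–18:00, 20:15–22:00.
Zheng → UTC: 15:30–16:45, 17:45–19:00, 21:45–22:45.
Ines ∩ Grace: 07:00–07:30, 10:15–10:30.
Ines ∩ Grace ∩ Diego: (none).
Ines ∩ Grace ∩ Diego ∩ Zheng: (none).
Windows ≥ 60 min: (none).

none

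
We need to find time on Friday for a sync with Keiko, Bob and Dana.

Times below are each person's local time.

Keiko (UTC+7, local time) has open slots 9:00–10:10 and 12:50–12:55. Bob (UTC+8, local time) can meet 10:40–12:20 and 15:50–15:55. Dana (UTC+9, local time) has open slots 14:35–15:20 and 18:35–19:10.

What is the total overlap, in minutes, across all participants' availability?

0 minutes

Keiko → UTC: 02:00–03:10, 05:50–05:55.
Bob → UTC: 02:40–04:20, 07:50–07:55.
Dana → UTC: 05:35–06:20, 09:35–10:10.
Keiko ∩ Bob: 02:40–03:10.
Keiko ∩ Bob ∩ Dana: (none).
Total common minutes: 0.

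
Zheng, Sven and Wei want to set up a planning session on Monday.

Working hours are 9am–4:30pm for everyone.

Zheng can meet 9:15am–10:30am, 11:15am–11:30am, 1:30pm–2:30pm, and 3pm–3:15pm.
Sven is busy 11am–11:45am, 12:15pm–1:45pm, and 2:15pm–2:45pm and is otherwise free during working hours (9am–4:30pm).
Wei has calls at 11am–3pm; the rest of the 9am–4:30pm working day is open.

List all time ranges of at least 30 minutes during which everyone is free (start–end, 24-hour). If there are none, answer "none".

09:15–10:30

Sven free within 09:00–16:30: 09:00–11:00, 11:45–12:15, 13:45–14:15, 14:45–16:30.
Wei free within 09:00–16:30: 09:00–11:00, 15:00–16:30.
Zheng ∩ Sven: 09:15–10:30, 13:45–14:15, 15:00–15:15.
Zheng ∩ Sven ∩ Wei: 09:15–10:30, 15:00–15:15.
Windows ≥ 30 min: 09:15–10:30.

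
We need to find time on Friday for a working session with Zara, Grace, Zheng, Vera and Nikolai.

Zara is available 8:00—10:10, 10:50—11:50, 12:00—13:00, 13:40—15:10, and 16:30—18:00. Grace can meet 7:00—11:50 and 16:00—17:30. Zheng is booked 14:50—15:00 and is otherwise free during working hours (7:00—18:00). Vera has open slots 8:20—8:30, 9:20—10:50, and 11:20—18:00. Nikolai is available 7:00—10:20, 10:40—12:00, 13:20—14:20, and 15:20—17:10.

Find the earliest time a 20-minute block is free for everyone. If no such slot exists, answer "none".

09:20

Zheng free within 07:00–18:00: 07:00–14:50, 15:00–18:00.
Zara ∩ Grace: 08:00–10:10, 10:50–11:50, 16:30–17:30.
Zara ∩ Grace ∩ Zheng: 08:00–10:10, 10:50–11:50, 16:30–17:30.
Zara ∩ Grace ∩ Zheng ∩ Vera: 08:20–08:30, 09:20–10:10, 11:20–11:50, 16:30–17:30.
Zara ∩ Grace ∩ Zheng ∩ Vera ∩ Nikolai: 08:20–08:30, 09:20–10:10, 11:20–11:50, 16:30–17:10.
Windows ≥ 20 min: 09:20–10:10, 11:20–11:50, 16:30–17:10.
Earliest such window starts at 09:20.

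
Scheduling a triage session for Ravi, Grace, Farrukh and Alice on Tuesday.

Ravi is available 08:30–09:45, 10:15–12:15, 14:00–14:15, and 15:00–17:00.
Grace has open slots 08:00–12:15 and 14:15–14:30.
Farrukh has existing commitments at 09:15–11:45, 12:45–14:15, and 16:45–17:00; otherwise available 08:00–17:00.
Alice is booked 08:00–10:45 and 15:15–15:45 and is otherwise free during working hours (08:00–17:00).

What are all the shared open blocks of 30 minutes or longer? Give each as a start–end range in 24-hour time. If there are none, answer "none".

Farrukh free within 08:00–17:00: 08:00–09:15, 11:45–12:45, 14:15–16:45.
Alice free within 08:00–17:00: 10:45–15:15, 15:45–17:00.
Ravi ∩ Grace: 08:30–09:45, 10:15–12:15.
Ravi ∩ Grace ∩ Farrukh: 08:30–09:15, 11:45–12:15.
Ravi ∩ Grace ∩ Farrukh ∩ Alice: 11:45–12:15.
Windows ≥ 30 min: 11:45–12:15.

11:45–12:15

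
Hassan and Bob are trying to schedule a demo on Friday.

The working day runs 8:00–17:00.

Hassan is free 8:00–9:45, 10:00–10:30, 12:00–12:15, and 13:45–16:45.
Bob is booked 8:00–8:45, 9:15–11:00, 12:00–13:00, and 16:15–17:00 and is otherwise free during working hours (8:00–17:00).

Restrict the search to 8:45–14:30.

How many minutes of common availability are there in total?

Bob free within 08:00–17:00: 08:45–09:15, 11:00–12:00, 13:00–16:15.
Hassan ∩ Bob: 08:45–09:15, 13:45–16:15.
Restricted to 08:45–14:30: 08:45–09:15, 13:45–14:30.
Total common minutes: 30 + 45 = 75.

75 minutes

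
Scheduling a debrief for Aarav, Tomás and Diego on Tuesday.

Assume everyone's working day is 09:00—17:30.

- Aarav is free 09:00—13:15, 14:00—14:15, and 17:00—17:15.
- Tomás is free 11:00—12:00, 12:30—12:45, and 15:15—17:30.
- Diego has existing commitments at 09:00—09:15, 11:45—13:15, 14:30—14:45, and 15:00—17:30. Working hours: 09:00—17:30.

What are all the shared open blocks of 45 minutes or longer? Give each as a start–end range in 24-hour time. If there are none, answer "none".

Diego free within 09:00–17:30: 09:15–11:45, 13:15–14:30, 14:45–15:00.
Aarav ∩ Tomás: 11:00–12:00, 12:30–12:45, 17:00–17:15.
Aarav ∩ Tomás ∩ Diego: 11:00–11:45.
Windows ≥ 45 min: 11:00–11:45.

11:00–11:45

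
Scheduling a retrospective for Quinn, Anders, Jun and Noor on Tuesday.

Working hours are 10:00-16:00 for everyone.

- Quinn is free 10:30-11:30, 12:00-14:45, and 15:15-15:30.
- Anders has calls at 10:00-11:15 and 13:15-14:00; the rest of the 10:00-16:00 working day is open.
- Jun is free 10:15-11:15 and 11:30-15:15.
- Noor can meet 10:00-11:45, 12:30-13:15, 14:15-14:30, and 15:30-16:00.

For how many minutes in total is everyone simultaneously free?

60 minutes

Anders free within 10:00–16:00: 11:15–13:15, 14:00–16:00.
Quinn ∩ Anders: 11:15–11:30, 12:00–13:15, 14:00–14:45, 15:15–15:30.
Quinn ∩ Anders ∩ Jun: 12:00–13:15, 14:00–14:45.
Quinn ∩ Anders ∩ Jun ∩ Noor: 12:30–13:15, 14:15–14:30.
Total common minutes: 45 + 15 = 60.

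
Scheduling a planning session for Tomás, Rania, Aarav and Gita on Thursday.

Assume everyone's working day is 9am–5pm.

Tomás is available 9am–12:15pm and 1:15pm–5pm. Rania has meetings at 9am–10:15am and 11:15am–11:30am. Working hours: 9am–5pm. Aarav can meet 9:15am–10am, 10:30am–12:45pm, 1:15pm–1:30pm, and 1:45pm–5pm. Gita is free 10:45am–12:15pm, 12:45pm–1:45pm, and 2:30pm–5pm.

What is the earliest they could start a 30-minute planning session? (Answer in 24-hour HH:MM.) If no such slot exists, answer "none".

10:45

Rania free within 09:00–17:00: 10:15–11:15, 11:30–17:00.
Tomás ∩ Rania: 10:15–11:15, 11:30–12:15, 13:15–17:00.
Tomás ∩ Rania ∩ Aarav: 10:30–11:15, 11:30–12:15, 13:15–13:30, 13:45–17:00.
Tomás ∩ Rania ∩ Aarav ∩ Gita: 10:45–11:15, 11:30–12:15, 13:15–13:30, 14:30–17:00.
Windows ≥ 30 min: 10:45–11:15, 11:30–12:15, 14:30–17:00.
Earliest such window starts at 10:45.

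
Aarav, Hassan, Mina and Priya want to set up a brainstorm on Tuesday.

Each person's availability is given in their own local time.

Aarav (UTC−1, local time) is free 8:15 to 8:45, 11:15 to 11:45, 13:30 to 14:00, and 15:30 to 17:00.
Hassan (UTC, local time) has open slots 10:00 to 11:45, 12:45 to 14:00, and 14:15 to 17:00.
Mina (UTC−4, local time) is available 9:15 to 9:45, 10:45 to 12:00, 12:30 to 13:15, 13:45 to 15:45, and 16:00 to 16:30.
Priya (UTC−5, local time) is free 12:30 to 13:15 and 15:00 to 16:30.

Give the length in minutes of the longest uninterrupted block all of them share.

Aarav → UTC: 09:15–09:45, 12:15–12:45, 14:30–15:00, 16:30–18:00.
Hassan → UTC: 10:00–11:45, 12:45–14:00, 14:15–17:00.
Mina → UTC: 13:15–13:45, 14:45–16:00, 16:30–17:15, 17:45–19:45, 20:00–20:30.
Priya → UTC: 17:30–18:15, 20:00–21:30.
Aarav ∩ Hassan: 14:30–15:00, 16:30–17:00.
Aarav ∩ Hassan ∩ Mina: 14:45–15:00, 16:30–17:00.
Aarav ∩ Hassan ∩ Mina ∩ Priya: (none).
No common window.

0 minutes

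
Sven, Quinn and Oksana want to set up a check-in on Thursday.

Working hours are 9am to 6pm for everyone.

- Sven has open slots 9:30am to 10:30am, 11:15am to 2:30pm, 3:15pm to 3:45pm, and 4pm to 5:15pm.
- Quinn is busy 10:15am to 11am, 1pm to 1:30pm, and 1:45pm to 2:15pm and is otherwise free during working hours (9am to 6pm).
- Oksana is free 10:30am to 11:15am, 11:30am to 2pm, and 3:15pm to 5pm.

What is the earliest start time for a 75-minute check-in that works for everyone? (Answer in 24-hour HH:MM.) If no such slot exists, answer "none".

Quinn free within 09:00–18:00: 09:00–10:15, 11:00–13:00, 13:30–13:45, 14:15–18:00.
Sven ∩ Quinn: 09:30–10:15, 11:15–13:00, 13:30–13:45, 14:15–14:30, 15:15–15:45, 16:00–17:15.
Sven ∩ Quinn ∩ Oksana: 11:30–13:00, 13:30–13:45, 15:15–15:45, 16:00–17:00.
Windows ≥ 75 min: 11:30–13:00.
Earliest such window starts at 11:30.

11:30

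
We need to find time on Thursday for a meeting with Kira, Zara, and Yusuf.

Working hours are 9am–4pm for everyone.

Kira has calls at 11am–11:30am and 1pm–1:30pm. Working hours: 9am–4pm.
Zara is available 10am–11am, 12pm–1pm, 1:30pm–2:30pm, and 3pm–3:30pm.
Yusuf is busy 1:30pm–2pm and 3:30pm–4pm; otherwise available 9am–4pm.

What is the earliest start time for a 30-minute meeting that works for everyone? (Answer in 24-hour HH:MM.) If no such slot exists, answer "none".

Kira free within 09:00–16:00: 09:00–11:00, 11:30–13:00, 13:30–16:00.
Yusuf free within 09:00–16:00: 09:00–13:30, 14:00–15:30.
Kira ∩ Zara: 10:00–11:00, 12:00–13:00, 13:30–14:30, 15:00–15:30.
Kira ∩ Zara ∩ Yusuf: 10:00–11:00, 12:00–13:00, 14:00–14:30, 15:00–15:30.
Windows ≥ 30 min: 10:00–11:00, 12:00–13:00, 14:00–14:30, 15:00–15:30.
Earliest such window starts at 10:00.

10:00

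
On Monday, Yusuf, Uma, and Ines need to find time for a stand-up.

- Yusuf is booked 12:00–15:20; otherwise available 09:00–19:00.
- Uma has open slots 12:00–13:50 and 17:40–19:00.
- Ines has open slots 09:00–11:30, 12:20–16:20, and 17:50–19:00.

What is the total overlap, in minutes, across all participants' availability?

70 minutes

Yusuf free within 09:00–19:00: 09:00–12:00, 15:20–19:00.
Yusuf ∩ Uma: 17:40–19:00.
Yusuf ∩ Uma ∩ Ines: 17:50–19:00.
Total common minutes: 70.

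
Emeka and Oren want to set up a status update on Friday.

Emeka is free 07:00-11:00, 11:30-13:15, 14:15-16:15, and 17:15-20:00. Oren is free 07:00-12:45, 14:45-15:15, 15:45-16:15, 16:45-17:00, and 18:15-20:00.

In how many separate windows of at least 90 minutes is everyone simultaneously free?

2

Emeka ∩ Oren: 07:00–11:00, 11:30–12:45, 14:45–15:15, 15:45–16:15, 18:15–20:00.
Windows ≥ 90 min: 07:00–11:00, 18:15–20:00.
That's 2 windows.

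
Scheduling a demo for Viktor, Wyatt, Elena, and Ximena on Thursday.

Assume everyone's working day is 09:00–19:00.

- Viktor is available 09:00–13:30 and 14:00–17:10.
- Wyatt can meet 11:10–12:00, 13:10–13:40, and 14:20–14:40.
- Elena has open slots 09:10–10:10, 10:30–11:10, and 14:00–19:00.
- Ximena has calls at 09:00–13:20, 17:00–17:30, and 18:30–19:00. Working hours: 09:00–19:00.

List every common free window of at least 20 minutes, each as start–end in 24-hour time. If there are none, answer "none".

Ximena free within 09:00–19:00: 13:20–17:00, 17:30–18:30.
Viktor ∩ Wyatt: 11:10–12:00, 13:10–13:30, 14:20–14:40.
Viktor ∩ Wyatt ∩ Elena: 14:20–14:40.
Viktor ∩ Wyatt ∩ Elena ∩ Ximena: 14:20–14:40.
Windows ≥ 20 min: 14:20–14:40.

14:20–14:40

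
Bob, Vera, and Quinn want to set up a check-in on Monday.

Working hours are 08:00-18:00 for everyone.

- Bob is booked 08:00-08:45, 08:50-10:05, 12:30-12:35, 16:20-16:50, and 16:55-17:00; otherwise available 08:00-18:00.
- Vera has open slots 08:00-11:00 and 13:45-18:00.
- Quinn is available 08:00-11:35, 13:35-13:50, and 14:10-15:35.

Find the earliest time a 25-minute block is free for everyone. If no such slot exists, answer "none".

10:05

Bob free within 08:00–18:00: 08:45–08:50, 10:05–12:30, 12:35–16:20, 16:50–16:55, 17:00–18:00.
Bob ∩ Vera: 08:45–08:50, 10:05–11:00, 13:45–16:20, 16:50–16:55, 17:00–18:00.
Bob ∩ Vera ∩ Quinn: 08:45–08:50, 10:05–11:00, 13:45–13:50, 14:10–15:35.
Windows ≥ 25 min: 10:05–11:00, 14:10–15:35.
Earliest such window starts at 10:05.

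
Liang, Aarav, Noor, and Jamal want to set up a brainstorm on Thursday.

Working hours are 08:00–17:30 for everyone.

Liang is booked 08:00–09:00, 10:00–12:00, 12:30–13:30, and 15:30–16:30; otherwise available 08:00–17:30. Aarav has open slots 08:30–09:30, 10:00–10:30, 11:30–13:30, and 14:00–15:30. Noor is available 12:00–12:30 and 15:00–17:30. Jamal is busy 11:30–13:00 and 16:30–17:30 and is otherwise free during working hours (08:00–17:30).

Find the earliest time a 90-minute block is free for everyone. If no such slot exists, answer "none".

none

Liang free within 08:00–17:30: 09:00–10:00, 12:00–12:30, 13:30–15:30, 16:30–17:30.
Jamal free within 08:00–17:30: 08:00–11:30, 13:00–16:30.
Liang ∩ Aarav: 09:00–09:30, 12:00–12:30, 14:00–15:30.
Liang ∩ Aarav ∩ Noor: 12:00–12:30, 15:00–15:30.
Liang ∩ Aarav ∩ Noor ∩ Jamal: 15:00–15:30.
Windows ≥ 90 min: (none).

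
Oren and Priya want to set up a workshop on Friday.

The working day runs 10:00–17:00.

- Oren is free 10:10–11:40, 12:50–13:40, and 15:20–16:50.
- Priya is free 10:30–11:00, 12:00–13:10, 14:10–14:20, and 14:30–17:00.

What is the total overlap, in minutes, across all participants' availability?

Oren ∩ Priya: 10:30–11:00, 12:50–13:10, 15:20–16:50.
Total common minutes: 30 + 20 + 90 = 140.

140 minutes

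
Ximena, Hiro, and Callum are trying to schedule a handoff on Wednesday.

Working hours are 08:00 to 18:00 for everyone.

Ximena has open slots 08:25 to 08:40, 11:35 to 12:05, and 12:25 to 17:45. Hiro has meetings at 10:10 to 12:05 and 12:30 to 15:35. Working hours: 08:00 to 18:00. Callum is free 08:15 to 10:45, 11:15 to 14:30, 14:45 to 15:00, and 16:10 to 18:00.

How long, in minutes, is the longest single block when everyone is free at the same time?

95 minutes

Hiro free within 08:00–18:00: 08:00–10:10, 12:05–12:30, 15:35–18:00.
Ximena ∩ Hiro: 08:25–08:40, 12:25–12:30, 15:35–17:45.
Ximena ∩ Hiro ∩ Callum: 08:25–08:40, 12:25–12:30, 16:10–17:45.
Common window lengths: 15, 5, 95 min; longest is 95.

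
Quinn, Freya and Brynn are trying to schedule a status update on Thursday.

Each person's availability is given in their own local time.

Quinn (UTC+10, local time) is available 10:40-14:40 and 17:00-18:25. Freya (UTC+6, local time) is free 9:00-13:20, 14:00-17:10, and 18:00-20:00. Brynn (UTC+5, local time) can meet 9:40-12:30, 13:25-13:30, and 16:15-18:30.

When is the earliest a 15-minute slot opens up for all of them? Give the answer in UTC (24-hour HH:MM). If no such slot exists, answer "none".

07:00

Quinn → UTC: 00:40–04:40, 07:00–08:25.
Freya → UTC: 03:00–07:20, 08:00–11:10, 12:00–14:00.
Brynn → UTC: 04:40–07:30, 08:25–08:30, 11:15–13:30.
Quinn ∩ Freya: 03:00–04:40, 07:00–07:20, 08:00–08:25.
Quinn ∩ Freya ∩ Brynn: 07:00–07:20.
Windows ≥ 15 min: 07:00–07:20.
Earliest such window starts at 07:00.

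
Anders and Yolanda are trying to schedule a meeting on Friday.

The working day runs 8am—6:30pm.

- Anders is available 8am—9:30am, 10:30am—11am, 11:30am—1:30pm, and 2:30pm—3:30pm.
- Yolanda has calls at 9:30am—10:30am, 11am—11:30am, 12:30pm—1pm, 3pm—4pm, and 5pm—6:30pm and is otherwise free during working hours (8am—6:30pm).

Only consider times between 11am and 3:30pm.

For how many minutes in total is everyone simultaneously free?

120 minutes

Yolanda free within 08:00–18:30: 08:00–09:30, 10:30–11:00, 11:30–12:30, 13:00–15:00, 16:00–17:00.
Anders ∩ Yolanda: 08:00–09:30, 10:30–11:00, 11:30–12:30, 13:00–13:30, 14:30–15:00.
Restricted to 11:00–15:30: 11:30–12:30, 13:00–13:30, 14:30–15:00.
Total common minutes: 60 + 30 + 30 = 120.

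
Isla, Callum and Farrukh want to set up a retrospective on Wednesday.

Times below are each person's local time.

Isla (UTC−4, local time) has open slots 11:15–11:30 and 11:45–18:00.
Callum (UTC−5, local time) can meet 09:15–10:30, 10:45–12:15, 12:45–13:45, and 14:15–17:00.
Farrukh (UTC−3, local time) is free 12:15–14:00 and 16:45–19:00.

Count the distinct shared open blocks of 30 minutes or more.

Isla → UTC: 15:15–15:30, 15:45–22:00.
Callum → UTC: 14:15–15:30, 15:45–17:15, 17:45–18:45, 19:15–22:00.
Farrukh → UTC: 15:15–17:00, 19:45–22:00.
Isla ∩ Callum: 15:15–15:30, 15:45–17:15, 17:45–18:45, 19:15–22:00.
Isla ∩ Callum ∩ Farrukh: 15:15–15:30, 15:45–17:00, 19:45–22:00.
Windows ≥ 30 min: 15:45–17:00, 19:45–22:00.
That's 2 windows.

2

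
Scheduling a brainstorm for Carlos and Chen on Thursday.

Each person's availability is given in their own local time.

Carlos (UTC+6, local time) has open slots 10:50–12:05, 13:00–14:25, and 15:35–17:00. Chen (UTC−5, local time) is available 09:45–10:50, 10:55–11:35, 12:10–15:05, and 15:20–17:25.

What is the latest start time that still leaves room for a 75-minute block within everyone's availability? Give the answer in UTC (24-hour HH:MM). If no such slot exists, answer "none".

Carlos → UTC: 04:50–06:05, 07:00–08:25, 09:35–11:00.
Chen → UTC: 14:45–15:50, 15:55–16:35, 17:10–20:05, 20:20–22:25.
Carlos ∩ Chen: (none).
Windows ≥ 75 min: (none).

none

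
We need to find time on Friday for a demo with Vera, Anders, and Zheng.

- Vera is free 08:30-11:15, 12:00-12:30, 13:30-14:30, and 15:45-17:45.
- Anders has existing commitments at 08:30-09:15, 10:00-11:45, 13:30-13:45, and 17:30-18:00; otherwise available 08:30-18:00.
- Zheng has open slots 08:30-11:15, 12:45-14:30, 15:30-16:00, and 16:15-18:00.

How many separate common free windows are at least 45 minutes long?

3

Anders free within 08:30–18:00: 09:15–10:00, 11:45–13:30, 13:45–17:30.
Vera ∩ Anders: 09:15–10:00, 12:00–12:30, 13:45–14:30, 15:45–17:30.
Vera ∩ Anders ∩ Zheng: 09:15–10:00, 13:45–14:30, 15:45–16:00, 16:15–17:30.
Windows ≥ 45 min: 09:15–10:00, 13:45–14:30, 16:15–17:30.
That's 3 windows.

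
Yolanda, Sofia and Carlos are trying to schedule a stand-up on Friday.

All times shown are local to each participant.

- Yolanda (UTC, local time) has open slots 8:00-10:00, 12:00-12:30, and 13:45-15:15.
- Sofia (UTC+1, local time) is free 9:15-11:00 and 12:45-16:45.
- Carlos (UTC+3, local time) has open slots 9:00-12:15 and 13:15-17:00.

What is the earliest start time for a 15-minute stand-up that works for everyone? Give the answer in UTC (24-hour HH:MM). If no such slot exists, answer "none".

08:15

Yolanda → UTC: 08:00–10:00, 12:00–12:30, 13:45–15:15.
Sofia → UTC: 08:15–10:00, 11:45–15:45.
Carlos → UTC: 06:00–09:15, 10:15–14:00.
Yolanda ∩ Sofia: 08:15–10:00, 12:00–12:30, 13:45–15:15.
Yolanda ∩ Sofia ∩ Carlos: 08:15–09:15, 12:00–12:30, 13:45–14:00.
Windows ≥ 15 min: 08:15–09:15, 12:00–12:30, 13:45–14:00.
Earliest such window starts at 08:15.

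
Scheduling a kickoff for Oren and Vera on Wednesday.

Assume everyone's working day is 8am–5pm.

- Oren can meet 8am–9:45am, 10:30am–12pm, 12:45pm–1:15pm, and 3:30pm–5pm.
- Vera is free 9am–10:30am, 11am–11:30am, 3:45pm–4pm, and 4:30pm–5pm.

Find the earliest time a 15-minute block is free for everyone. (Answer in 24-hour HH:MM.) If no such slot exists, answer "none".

Oren ∩ Vera: 09:00–09:45, 11:00–11:30, 15:45–16:00, 16:30–17:00.
Windows ≥ 15 min: 09:00–09:45, 11:00–11:30, 15:45–16:00, 16:30–17:00.
Earliest such window starts at 09:00.

09:00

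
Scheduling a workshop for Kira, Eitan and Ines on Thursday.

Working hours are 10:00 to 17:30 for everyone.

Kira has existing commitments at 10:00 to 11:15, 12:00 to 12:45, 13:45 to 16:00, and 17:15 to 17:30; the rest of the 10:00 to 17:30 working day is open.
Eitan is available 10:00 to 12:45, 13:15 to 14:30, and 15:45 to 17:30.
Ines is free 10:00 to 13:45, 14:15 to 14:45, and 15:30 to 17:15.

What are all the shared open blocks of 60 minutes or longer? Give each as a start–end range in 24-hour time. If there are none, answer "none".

Kira free within 10:00–17:30: 11:15–12:00, 12:45–13:45, 16:00–17:15.
Kira ∩ Eitan: 11:15–12:00, 13:15–13:45, 16:00–17:15.
Kira ∩ Eitan ∩ Ines: 11:15–12:00, 13:15–13:45, 16:00–17:15.
Windows ≥ 60 min: 16:00–17:15.

16:00–17:15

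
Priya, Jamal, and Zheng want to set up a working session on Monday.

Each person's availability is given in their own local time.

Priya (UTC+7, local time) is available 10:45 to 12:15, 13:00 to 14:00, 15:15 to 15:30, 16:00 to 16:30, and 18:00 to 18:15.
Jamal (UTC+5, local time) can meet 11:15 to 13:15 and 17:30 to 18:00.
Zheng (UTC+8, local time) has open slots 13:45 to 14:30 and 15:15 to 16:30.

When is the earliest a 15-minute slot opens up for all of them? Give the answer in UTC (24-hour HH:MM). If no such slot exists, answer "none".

Priya → UTC: 03:45–05:15, 06:00–07:00, 08:15–08:30, 09:00–09:30, 11:00–11:15.
Jamal → UTC: 06:15–08:15, 12:30–13:00.
Zheng → UTC: 05:45–06:30, 07:15–08:30.
Priya ∩ Jamal: 06:15–07:00.
Priya ∩ Jamal ∩ Zheng: 06:15–06:30.
Windows ≥ 15 min: 06:15–06:30.
Earliest such window starts at 06:15.

06:15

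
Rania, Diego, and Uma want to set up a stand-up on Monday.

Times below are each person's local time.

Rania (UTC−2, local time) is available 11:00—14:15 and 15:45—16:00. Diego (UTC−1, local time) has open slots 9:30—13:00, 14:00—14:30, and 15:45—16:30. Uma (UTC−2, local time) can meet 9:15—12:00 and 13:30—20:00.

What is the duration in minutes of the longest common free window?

Rania → UTC: 13:00–16:15, 17:45–18:00.
Diego → UTC: 10:30–14:00, 15:00–15:30, 16:45–17:30.
Uma → UTC: 11:15–14:00, 15:30–22:00.
Rania ∩ Diego: 13:00–14:00, 15:00–15:30.
Rania ∩ Diego ∩ Uma: 13:00–14:00.
Single common window of 60 minutes.

60 minutes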